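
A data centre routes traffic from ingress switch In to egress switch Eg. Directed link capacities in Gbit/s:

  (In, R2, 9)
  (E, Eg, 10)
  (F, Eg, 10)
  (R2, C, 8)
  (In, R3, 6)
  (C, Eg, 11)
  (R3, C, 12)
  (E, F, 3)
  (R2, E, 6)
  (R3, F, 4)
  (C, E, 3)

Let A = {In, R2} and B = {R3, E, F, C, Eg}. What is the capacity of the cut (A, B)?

20

Edges leaving {In, R2}: In→R3 (6), R2→E (6), R2→C (8).
Cut capacity = 6 + 6 + 8 = 20.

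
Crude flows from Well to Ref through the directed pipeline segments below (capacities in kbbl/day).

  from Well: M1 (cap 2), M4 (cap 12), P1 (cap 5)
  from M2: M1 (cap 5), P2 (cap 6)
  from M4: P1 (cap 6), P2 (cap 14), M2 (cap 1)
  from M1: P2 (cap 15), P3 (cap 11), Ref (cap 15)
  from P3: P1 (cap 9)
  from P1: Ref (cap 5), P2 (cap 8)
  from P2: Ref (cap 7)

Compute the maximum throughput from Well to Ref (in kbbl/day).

15

Augment Well→M1→Ref: bottleneck 2, flow now 2.
Augment Well→P1→Ref: bottleneck 5, flow now 7.
Augment Well→M4→P2→Ref: bottleneck 7, flow now 14.
Augment Well→M4→M2→M1→Ref: bottleneck 1, flow now 15.
No augmenting path remains; maximum flow = 15.
In the residual graph, reachable from Well: {Well, M4, P1, P2}.
Min-cut edges: Well→M1 (2), M4→M2 (1), P1→Ref (5), P2→Ref (7); capacity 2 + 1 + 5 + 7 = 15.
This cut is saturated, so no flow can exceed 15.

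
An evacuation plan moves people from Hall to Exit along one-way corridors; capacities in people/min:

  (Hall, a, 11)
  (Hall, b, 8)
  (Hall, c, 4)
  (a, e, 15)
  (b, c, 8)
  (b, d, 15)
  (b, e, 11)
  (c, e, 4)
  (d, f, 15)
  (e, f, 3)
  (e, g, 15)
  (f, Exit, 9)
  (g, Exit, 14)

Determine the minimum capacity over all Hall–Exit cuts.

23

Augment Hall→a→e→f→Exit: bottleneck 3, flow now 3.
Augment Hall→a→e→g→Exit: bottleneck 8, flow now 11.
Augment Hall→b→d→f→Exit: bottleneck 6, flow now 17.
Augment Hall→b→e→g→Exit: bottleneck 2, flow now 19.
Augment Hall→c→e→g→Exit: bottleneck 4, flow now 23.
No augmenting path remains; maximum flow = 23.
By max-flow min-cut, the minimum cut capacity equals the max flow.
In the residual graph, reachable from Hall: {Hall}.
Min-cut edges: Hall→a (11), Hall→b (8), Hall→c (4); capacity 11 + 8 + 4 = 23.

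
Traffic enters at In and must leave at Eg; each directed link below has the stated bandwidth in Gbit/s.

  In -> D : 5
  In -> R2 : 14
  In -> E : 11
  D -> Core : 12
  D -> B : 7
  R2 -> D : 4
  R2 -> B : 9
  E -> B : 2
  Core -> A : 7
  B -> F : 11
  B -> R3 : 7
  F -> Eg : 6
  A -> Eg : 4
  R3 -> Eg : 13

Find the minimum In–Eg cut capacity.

17

Augment In→D→Core→A→Eg: bottleneck 4, flow now 4.
Augment In→D→B→F→Eg: bottleneck 1, flow now 5.
Augment In→R2→B→F→Eg: bottleneck 5, flow now 10.
Augment In→R2→B→R3→Eg: bottleneck 4, flow now 14.
Augment In→E→B→R3→Eg: bottleneck 2, flow now 16.
Augment In→R2→D→B→R3→Eg: bottleneck 1, flow now 17.
No augmenting path remains; maximum flow = 17.
By max-flow min-cut, the minimum cut capacity equals the max flow.
In the residual graph, reachable from In: {In, D, R2, E, Core, B, F, A}.
Min-cut edges: B→R3 (7), F→Eg (6), A→Eg (4); capacity 7 + 6 + 4 = 17.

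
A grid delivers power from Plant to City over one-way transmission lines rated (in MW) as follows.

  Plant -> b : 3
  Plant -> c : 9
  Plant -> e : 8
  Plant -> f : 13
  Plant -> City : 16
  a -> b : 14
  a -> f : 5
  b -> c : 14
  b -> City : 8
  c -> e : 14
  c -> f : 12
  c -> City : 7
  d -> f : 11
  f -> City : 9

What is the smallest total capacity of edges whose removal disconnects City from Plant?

Augment Plant→City: bottleneck 16, flow now 16.
Augment Plant→b→City: bottleneck 3, flow now 19.
Augment Plant→c→City: bottleneck 7, flow now 26.
Augment Plant→f→City: bottleneck 9, flow now 35.
No augmenting path remains; maximum flow = 35.
By max-flow min-cut, the minimum cut capacity equals the max flow.
In the residual graph, reachable from Plant: {Plant, c, e, f}.
Min-cut edges: Plant→b (3), Plant→City (16), c→City (7), f→City (9); capacity 3 + 16 + 7 + 9 = 35.

35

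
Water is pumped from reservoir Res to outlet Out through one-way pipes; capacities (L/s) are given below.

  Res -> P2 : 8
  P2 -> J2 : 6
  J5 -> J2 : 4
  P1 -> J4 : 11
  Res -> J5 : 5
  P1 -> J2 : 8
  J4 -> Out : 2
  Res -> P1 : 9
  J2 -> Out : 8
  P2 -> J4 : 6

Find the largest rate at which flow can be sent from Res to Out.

10

Augment Res→J5→J2→Out: bottleneck 4, flow now 4.
Augment Res→P2→J2→Out: bottleneck 4, flow now 8.
Augment Res→P2→J4→Out: bottleneck 2, flow now 10.
No augmenting path remains; maximum flow = 10.
In the residual graph, reachable from Res: {Res, J5, P2, P1, J2, J4}.
Min-cut edges: J2→Out (8), J4→Out (2); capacity 8 + 2 = 10.
This cut is saturated, so no flow can exceed 10.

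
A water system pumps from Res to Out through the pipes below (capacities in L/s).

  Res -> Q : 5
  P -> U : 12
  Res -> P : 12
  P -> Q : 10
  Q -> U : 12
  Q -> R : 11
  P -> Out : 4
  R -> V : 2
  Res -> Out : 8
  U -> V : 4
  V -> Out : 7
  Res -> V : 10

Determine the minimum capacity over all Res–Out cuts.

Augment Res→Out: bottleneck 8, flow now 8.
Augment Res→P→Out: bottleneck 4, flow now 12.
Augment Res→V→Out: bottleneck 7, flow now 19.
No augmenting path remains; maximum flow = 19.
By max-flow min-cut, the minimum cut capacity equals the max flow.
In the residual graph, reachable from Res: {Res, P, Q, R, U, V}.
Min-cut edges: Res→Out (8), P→Out (4), V→Out (7); capacity 8 + 4 + 7 = 19.

19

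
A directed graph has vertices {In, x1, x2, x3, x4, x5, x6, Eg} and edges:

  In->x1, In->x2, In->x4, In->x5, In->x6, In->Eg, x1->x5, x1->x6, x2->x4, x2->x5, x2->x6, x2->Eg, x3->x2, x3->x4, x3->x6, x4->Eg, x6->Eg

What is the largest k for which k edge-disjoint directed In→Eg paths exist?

4

Assign every edge capacity 1; by Menger, the answer equals the max flow.
Path In→Eg (+1); total 1.
Path In→x2→Eg (+1); total 2.
Path In→x4→Eg (+1); total 3.
Path In→x6→Eg (+1); total 4.
No residual In→Eg path; max flow = 4.
Certifying cut of size 4: {In→Eg, In→x2, In→x4, x6→Eg}.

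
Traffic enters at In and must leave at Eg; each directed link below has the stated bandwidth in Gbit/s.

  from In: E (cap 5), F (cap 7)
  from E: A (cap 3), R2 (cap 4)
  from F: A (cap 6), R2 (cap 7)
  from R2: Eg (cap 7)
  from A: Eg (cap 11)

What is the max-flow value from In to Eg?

Augment In→E→R2→Eg: bottleneck 4, flow now 4.
Augment In→E→A→Eg: bottleneck 1, flow now 5.
Augment In→F→R2→Eg: bottleneck 3, flow now 8.
Augment In→F→A→Eg: bottleneck 4, flow now 12.
No augmenting path remains; maximum flow = 12.
In the residual graph, reachable from In: {In}.
Min-cut edges: In→E (5), In→F (7); capacity 5 + 7 = 12.
This cut is saturated, so no flow can exceed 12.

12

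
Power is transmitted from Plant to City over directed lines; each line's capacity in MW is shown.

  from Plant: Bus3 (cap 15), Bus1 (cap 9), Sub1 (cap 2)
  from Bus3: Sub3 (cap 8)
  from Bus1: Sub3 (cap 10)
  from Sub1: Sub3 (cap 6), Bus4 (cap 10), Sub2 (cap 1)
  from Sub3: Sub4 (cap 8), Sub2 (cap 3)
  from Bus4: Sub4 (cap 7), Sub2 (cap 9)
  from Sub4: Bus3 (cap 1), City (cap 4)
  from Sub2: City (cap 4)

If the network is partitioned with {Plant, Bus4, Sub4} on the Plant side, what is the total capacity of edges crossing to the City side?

Edges leaving {Plant, Bus4, Sub4}: Plant→Bus3 (15), Plant→Bus1 (9), Plant→Sub1 (2), Bus4→Sub2 (9), Sub4→Bus3 (1), Sub4→City (4).
Cut capacity = 15 + 9 + 2 + 9 + 1 + 4 = 40.

40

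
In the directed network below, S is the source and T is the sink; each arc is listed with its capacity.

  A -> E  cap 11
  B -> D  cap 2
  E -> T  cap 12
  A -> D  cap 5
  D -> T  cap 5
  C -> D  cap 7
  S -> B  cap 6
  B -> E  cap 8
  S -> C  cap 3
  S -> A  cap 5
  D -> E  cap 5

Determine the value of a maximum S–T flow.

Augment S→A→D→T: bottleneck 5, flow now 5.
Augment S→B→E→T: bottleneck 6, flow now 11.
Augment S→C→D→E→T: bottleneck 3, flow now 14.
No augmenting path remains; maximum flow = 14.
In the residual graph, reachable from S: {S}.
Min-cut edges: S→A (5), S→B (6), S→C (3); capacity 5 + 6 + 3 = 14.
This cut is saturated, so no flow can exceed 14.

14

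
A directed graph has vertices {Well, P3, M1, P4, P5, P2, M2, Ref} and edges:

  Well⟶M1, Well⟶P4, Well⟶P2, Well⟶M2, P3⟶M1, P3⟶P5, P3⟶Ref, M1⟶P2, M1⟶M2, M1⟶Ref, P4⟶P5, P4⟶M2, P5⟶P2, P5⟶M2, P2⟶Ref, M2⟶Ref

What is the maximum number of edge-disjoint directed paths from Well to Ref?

3

Assign every edge capacity 1; by Menger, the answer equals the max flow.
Path Well→M1→Ref (+1); total 1.
Path Well→P2→Ref (+1); total 2.
Path Well→M2→Ref (+1); total 3.
No residual Well→Ref path; max flow = 3.
Certifying cut of size 3: {M2→Ref, P2→Ref, Well→M1}.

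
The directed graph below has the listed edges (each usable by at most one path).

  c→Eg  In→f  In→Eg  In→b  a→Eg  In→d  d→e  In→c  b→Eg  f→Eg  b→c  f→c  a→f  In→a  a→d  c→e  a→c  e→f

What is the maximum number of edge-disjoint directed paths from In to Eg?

Assign every edge capacity 1; by Menger, the answer equals the max flow.
Path In→Eg (+1); total 1.
Path In→a→Eg (+1); total 2.
Path In→b→Eg (+1); total 3.
Path In→c→Eg (+1); total 4.
Path In→f→Eg (+1); total 5.
No residual In→Eg path; max flow = 5.
Certifying cut of size 5: {In→Eg, In→a, In→b, c→Eg, f→Eg}.

5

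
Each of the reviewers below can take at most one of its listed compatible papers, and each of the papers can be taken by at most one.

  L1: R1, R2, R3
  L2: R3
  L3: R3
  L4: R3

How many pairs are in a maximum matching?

Unit-capacity flow: source→left, listed edges, right→sink; max matching = max flow.
Augmenting path L1→R1 (+1); matched 1.
Augmenting path L2→R3 (+1); matched 2.
No augmenting path remains; maximum matching = 2.
König certificate: {L1, R3} is a vertex cover of size 2 (every listed pair touches it), so no matching can be larger.

2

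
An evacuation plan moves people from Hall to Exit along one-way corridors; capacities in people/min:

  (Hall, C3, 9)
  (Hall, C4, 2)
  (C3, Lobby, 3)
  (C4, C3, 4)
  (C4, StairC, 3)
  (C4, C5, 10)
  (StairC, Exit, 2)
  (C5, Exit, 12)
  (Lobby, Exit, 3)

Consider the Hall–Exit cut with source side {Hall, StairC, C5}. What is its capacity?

25

Edges leaving {Hall, StairC, C5}: Hall→C3 (9), Hall→C4 (2), StairC→Exit (2), C5→Exit (12).
Cut capacity = 9 + 2 + 2 + 12 = 25.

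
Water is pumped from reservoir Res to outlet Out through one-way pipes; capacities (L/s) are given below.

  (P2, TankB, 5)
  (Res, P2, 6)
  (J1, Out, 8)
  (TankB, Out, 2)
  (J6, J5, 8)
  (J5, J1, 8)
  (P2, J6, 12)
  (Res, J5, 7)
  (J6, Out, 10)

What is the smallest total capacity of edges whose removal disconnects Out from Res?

13

Augment Res→P2→TankB→Out: bottleneck 2, flow now 2.
Augment Res→P2→J6→Out: bottleneck 4, flow now 6.
Augment Res→J5→J1→Out: bottleneck 7, flow now 13.
No augmenting path remains; maximum flow = 13.
By max-flow min-cut, the minimum cut capacity equals the max flow.
In the residual graph, reachable from Res: {Res}.
Min-cut edges: Res→P2 (6), Res→J5 (7); capacity 6 + 7 = 13.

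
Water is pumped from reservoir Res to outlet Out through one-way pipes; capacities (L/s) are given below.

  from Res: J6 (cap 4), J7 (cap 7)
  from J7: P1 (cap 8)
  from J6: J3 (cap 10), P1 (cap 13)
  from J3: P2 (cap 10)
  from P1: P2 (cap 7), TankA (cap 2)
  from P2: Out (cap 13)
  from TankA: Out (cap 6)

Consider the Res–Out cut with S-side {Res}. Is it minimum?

Given cut capacity: 7 + 4 = 11.
Augment Res→J7→P1→P2→Out: bottleneck 7, flow now 7.
Augment Res→J6→J3→P2→Out: bottleneck 4, flow now 11.
No augmenting path remains; maximum flow = 11.
Cut capacity 11 equals the max flow, so it is a minimum cut.

Yes — it is a minimum cut (capacity 11).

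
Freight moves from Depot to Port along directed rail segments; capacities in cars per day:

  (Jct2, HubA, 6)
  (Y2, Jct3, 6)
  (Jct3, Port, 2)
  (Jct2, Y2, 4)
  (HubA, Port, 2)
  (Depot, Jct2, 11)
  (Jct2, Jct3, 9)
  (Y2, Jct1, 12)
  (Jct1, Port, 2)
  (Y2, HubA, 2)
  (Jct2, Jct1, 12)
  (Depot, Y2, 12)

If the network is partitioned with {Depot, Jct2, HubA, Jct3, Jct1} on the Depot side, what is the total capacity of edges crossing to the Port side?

22

Edges leaving {Depot, Jct2, HubA, Jct3, Jct1}: Depot→Y2 (12), Jct2→Y2 (4), HubA→Port (2), Jct3→Port (2), Jct1→Port (2).
Cut capacity = 12 + 4 + 2 + 2 + 2 = 22.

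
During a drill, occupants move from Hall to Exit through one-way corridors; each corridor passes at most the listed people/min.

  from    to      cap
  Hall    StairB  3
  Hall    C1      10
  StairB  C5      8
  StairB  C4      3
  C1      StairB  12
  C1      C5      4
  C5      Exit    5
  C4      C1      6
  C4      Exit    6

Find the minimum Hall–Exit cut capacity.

Augment Hall→StairB→C5→Exit: bottleneck 3, flow now 3.
Augment Hall→C1→C5→Exit: bottleneck 2, flow now 5.
Augment Hall→C1→StairB→C4→Exit: bottleneck 3, flow now 8.
No augmenting path remains; maximum flow = 8.
By max-flow min-cut, the minimum cut capacity equals the max flow.
In the residual graph, reachable from Hall: {Hall, StairB, C1, C5}.
Min-cut edges: StairB→C4 (3), C5→Exit (5); capacity 3 + 5 = 8.

8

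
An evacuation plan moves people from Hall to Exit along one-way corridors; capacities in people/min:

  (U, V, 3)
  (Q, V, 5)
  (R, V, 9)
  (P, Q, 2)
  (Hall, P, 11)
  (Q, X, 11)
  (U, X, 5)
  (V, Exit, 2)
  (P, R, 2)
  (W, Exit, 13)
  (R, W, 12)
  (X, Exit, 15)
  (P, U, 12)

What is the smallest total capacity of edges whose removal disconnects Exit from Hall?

11

Augment Hall→P→Q→V→Exit: bottleneck 2, flow now 2.
Augment Hall→P→R→W→Exit: bottleneck 2, flow now 4.
Augment Hall→P→U→X→Exit: bottleneck 5, flow now 9.
Augment Hall→P→U→V→Q→X→Exit: bottleneck 2, flow now 11. (uses reverse residual edge)
No augmenting path remains; maximum flow = 11.
By max-flow min-cut, the minimum cut capacity equals the max flow.
In the residual graph, reachable from Hall: {Hall}.
Min-cut edges: Hall→P (11); capacity 11 = 11.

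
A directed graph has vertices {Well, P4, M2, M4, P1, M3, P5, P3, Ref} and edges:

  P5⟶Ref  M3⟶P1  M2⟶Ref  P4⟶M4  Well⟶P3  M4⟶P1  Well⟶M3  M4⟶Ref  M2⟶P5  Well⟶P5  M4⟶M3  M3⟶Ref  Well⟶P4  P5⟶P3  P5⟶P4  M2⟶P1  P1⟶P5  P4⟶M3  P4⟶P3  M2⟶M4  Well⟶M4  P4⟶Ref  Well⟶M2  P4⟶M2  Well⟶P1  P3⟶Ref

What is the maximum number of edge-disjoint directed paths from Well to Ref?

Assign every edge capacity 1; by Menger, the answer equals the max flow.
Path Well→P4→Ref (+1); total 1.
Path Well→M2→Ref (+1); total 2.
Path Well→M4→Ref (+1); total 3.
Path Well→M3→Ref (+1); total 4.
Path Well→P5→Ref (+1); total 5.
Path Well→P3→Ref (+1); total 6.
No residual Well→Ref path; max flow = 6.
Certifying cut of size 6: {M2→Ref, M3→Ref, M4→Ref, P3→Ref, P4→Ref, P5→Ref}.

6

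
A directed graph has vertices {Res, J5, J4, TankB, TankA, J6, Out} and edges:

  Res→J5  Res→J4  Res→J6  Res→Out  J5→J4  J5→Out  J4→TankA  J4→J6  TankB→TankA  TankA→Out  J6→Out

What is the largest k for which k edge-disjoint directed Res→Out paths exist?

4

Assign every edge capacity 1; by Menger, the answer equals the max flow.
Path Res→Out (+1); total 1.
Path Res→J5→Out (+1); total 2.
Path Res→J6→Out (+1); total 3.
Path Res→J4→TankA→Out (+1); total 4.
No residual Res→Out path; max flow = 4.
Certifying cut of size 4: {Res→J4, Res→J5, Res→J6, Res→Out}.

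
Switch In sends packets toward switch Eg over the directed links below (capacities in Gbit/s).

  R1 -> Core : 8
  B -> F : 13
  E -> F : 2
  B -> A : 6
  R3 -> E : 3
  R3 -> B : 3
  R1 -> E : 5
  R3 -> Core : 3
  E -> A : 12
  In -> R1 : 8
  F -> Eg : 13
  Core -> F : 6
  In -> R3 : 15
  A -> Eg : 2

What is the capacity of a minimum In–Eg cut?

13

Augment In→R3→E→F→Eg: bottleneck 2, flow now 2.
Augment In→R3→E→A→Eg: bottleneck 1, flow now 3.
Augment In→R3→B→F→Eg: bottleneck 3, flow now 6.
Augment In→R3→Core→F→Eg: bottleneck 3, flow now 9.
Augment In→R1→E→A→Eg: bottleneck 1, flow now 10.
Augment In→R1→Core→F→Eg: bottleneck 3, flow now 13.
No augmenting path remains; maximum flow = 13.
By max-flow min-cut, the minimum cut capacity equals the max flow.
In the residual graph, reachable from In: {In, R3, R1, E, Core, A}.
Min-cut edges: R3→B (3), E→F (2), Core→F (6), A→Eg (2); capacity 3 + 2 + 6 + 2 = 13.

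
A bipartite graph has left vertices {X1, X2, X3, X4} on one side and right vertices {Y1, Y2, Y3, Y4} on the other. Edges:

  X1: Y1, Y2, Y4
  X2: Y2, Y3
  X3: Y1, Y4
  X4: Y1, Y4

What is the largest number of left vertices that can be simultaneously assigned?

4

Unit-capacity flow: source→left, listed edges, right→sink; max matching = max flow.
Augmenting path X1→Y1 (+1); matched 1.
Augmenting path X2→Y2 (+1); matched 2.
Augmenting path X3→Y4 (+1); matched 3.
Augmenting path X4→Y1→X1→Y2→X2→Y3 (+1); matched 4.
No augmenting path remains; maximum matching = 4.
König certificate: {X1, X2, X3, X4} is a vertex cover of size 4 (every listed pair touches it), so no matching can be larger.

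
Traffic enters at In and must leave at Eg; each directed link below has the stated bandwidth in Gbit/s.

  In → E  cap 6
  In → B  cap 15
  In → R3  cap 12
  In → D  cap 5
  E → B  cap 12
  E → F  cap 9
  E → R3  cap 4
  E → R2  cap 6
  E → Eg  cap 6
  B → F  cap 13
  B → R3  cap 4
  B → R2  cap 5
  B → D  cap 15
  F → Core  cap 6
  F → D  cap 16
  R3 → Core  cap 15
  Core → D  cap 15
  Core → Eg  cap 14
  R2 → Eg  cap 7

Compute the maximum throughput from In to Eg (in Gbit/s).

25

Augment In→E→Eg: bottleneck 6, flow now 6.
Augment In→B→R2→Eg: bottleneck 5, flow now 11.
Augment In→R3→Core→Eg: bottleneck 12, flow now 23.
Augment In→B→F→Core→Eg: bottleneck 2, flow now 25.
No augmenting path remains; maximum flow = 25.
In the residual graph, reachable from In: {In, B, F, R3, Core, D}.
Min-cut edges: In→E (6), B→R2 (5), Core→Eg (14); capacity 6 + 5 + 14 = 25.
This cut is saturated, so no flow can exceed 25.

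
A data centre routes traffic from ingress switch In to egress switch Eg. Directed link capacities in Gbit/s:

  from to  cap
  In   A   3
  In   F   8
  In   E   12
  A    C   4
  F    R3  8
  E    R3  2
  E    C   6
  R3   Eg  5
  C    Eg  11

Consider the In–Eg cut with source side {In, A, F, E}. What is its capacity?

Edges leaving {In, A, F, E}: A→C (4), F→R3 (8), E→R3 (2), E→C (6).
Cut capacity = 4 + 8 + 2 + 6 = 20.

20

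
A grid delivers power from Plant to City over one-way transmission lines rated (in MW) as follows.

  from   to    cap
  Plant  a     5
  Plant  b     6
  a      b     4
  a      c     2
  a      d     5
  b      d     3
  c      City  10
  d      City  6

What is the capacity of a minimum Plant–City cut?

8

Augment Plant→a→c→City: bottleneck 2, flow now 2.
Augment Plant→a→d→City: bottleneck 3, flow now 5.
Augment Plant→b→d→City: bottleneck 3, flow now 8.
No augmenting path remains; maximum flow = 8.
By max-flow min-cut, the minimum cut capacity equals the max flow.
In the residual graph, reachable from Plant: {Plant, b}.
Min-cut edges: Plant→a (5), b→d (3); capacity 5 + 3 = 8.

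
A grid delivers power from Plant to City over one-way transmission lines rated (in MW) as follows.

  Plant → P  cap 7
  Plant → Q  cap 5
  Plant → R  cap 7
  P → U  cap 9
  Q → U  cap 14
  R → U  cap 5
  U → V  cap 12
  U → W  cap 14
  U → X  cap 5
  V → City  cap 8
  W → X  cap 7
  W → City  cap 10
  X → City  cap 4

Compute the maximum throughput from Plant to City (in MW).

17

Augment Plant→P→U→V→City: bottleneck 7, flow now 7.
Augment Plant→Q→U→V→City: bottleneck 1, flow now 8.
Augment Plant→Q→U→W→City: bottleneck 4, flow now 12.
Augment Plant→R→U→W→City: bottleneck 5, flow now 17.
No augmenting path remains; maximum flow = 17.
In the residual graph, reachable from Plant: {Plant, R}.
Min-cut edges: Plant→P (7), Plant→Q (5), R→U (5); capacity 7 + 5 + 5 = 17.
This cut is saturated, so no flow can exceed 17.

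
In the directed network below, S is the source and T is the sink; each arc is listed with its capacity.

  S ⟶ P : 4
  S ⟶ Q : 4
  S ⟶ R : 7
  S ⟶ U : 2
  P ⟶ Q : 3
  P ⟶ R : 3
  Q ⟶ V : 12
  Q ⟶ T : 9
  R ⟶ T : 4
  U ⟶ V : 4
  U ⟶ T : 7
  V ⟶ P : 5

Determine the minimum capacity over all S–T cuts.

Augment S→Q→T: bottleneck 4, flow now 4.
Augment S→R→T: bottleneck 4, flow now 8.
Augment S→U→T: bottleneck 2, flow now 10.
Augment S→P→Q→T: bottleneck 3, flow now 13.
No augmenting path remains; maximum flow = 13.
By max-flow min-cut, the minimum cut capacity equals the max flow.
In the residual graph, reachable from S: {S, P, R}.
Min-cut edges: S→Q (4), S→U (2), P→Q (3), R→T (4); capacity 4 + 2 + 3 + 4 = 13.

13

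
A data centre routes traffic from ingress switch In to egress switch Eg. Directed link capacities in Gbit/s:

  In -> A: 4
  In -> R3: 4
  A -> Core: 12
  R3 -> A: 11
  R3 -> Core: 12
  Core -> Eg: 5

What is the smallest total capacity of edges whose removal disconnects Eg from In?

5

Augment In→A→Core→Eg: bottleneck 4, flow now 4.
Augment In→R3→Core→Eg: bottleneck 1, flow now 5.
No augmenting path remains; maximum flow = 5.
By max-flow min-cut, the minimum cut capacity equals the max flow.
In the residual graph, reachable from In: {In, A, R3, Core}.
Min-cut edges: Core→Eg (5); capacity 5 = 5.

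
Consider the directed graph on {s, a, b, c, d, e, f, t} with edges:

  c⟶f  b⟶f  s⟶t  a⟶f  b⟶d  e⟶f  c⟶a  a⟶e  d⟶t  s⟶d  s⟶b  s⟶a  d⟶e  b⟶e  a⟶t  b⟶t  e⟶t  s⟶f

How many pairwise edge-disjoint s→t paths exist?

4

Assign every edge capacity 1; by Menger, the answer equals the max flow.
Path s→t (+1); total 1.
Path s→a→t (+1); total 2.
Path s→b→t (+1); total 3.
Path s→d→t (+1); total 4.
No residual s→t path; max flow = 4.
Certifying cut of size 4: {s→a, s→b, s→d, s→t}.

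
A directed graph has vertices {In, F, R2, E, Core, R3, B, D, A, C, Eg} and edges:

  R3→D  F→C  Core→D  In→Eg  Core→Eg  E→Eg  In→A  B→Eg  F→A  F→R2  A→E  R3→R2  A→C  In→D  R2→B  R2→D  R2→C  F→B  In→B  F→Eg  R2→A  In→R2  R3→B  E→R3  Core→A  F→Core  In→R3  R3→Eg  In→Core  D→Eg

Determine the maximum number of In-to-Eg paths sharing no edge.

6

Assign every edge capacity 1; by Menger, the answer equals the max flow.
Path In→Eg (+1); total 1.
Path In→Core→Eg (+1); total 2.
Path In→R3→Eg (+1); total 3.
Path In→B→Eg (+1); total 4.
Path In→D→Eg (+1); total 5.
Path In→A→E→Eg (+1); total 6.
No residual In→Eg path; max flow = 6.
Certifying cut of size 6: {A→E, B→Eg, D→Eg, In→Core, In→Eg, In→R3}.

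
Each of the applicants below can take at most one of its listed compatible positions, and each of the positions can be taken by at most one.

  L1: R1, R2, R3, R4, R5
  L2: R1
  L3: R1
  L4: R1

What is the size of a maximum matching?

2

Unit-capacity flow: source→left, listed edges, right→sink; max matching = max flow.
Augmenting path L1→R1 (+1); matched 1.
Augmenting path L2→R1→L1→R2 (+1); matched 2.
No augmenting path remains; maximum matching = 2.
König certificate: {L1, R1} is a vertex cover of size 2 (every listed pair touches it), so no matching can be larger.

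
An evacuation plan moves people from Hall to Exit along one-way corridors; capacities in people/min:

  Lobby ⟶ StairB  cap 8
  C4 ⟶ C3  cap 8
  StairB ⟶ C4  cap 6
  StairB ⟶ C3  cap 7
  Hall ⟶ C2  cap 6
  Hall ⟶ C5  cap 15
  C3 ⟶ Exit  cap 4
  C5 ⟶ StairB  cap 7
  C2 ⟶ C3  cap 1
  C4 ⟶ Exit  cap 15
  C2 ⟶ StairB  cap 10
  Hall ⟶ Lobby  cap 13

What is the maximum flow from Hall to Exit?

Augment Hall→C2→C3→Exit: bottleneck 1, flow now 1.
Augment Hall→C2→StairB→C3→Exit: bottleneck 3, flow now 4.
Augment Hall→C2→StairB→C4→Exit: bottleneck 2, flow now 6.
Augment Hall→Lobby→StairB→C4→Exit: bottleneck 4, flow now 10.
No augmenting path remains; maximum flow = 10.
In the residual graph, reachable from Hall: {Hall, C2, Lobby, C5, StairB, C3}.
Min-cut edges: StairB→C4 (6), C3→Exit (4); capacity 6 + 4 = 10.
This cut is saturated, so no flow can exceed 10.

10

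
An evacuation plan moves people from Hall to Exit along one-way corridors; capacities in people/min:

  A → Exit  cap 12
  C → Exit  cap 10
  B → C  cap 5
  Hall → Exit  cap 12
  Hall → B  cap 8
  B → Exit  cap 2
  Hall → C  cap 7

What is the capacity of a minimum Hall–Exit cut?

24

Augment Hall→Exit: bottleneck 12, flow now 12.
Augment Hall→B→Exit: bottleneck 2, flow now 14.
Augment Hall→C→Exit: bottleneck 7, flow now 21.
Augment Hall→B→C→Exit: bottleneck 3, flow now 24.
No augmenting path remains; maximum flow = 24.
By max-flow min-cut, the minimum cut capacity equals the max flow.
In the residual graph, reachable from Hall: {Hall, B, C}.
Min-cut edges: Hall→Exit (12), B→Exit (2), C→Exit (10); capacity 12 + 2 + 10 = 24.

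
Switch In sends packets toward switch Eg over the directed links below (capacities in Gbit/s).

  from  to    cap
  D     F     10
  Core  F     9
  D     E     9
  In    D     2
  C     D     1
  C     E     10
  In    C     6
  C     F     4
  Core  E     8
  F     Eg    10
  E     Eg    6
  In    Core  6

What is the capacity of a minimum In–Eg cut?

14

Augment In→C→E→Eg: bottleneck 6, flow now 6.
Augment In→Core→F→Eg: bottleneck 6, flow now 12.
Augment In→D→F→Eg: bottleneck 2, flow now 14.
No augmenting path remains; maximum flow = 14.
By max-flow min-cut, the minimum cut capacity equals the max flow.
In the residual graph, reachable from In: {In}.
Min-cut edges: In→C (6), In→Core (6), In→D (2); capacity 6 + 6 + 2 = 14.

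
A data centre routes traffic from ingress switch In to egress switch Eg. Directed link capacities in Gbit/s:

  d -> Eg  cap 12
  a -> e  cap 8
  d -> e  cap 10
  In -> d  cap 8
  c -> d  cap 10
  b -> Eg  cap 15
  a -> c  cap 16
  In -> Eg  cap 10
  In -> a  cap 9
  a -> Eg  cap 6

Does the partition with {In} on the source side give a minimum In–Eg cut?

Given cut capacity: 9 + 8 + 10 = 27.
Augment In→Eg: bottleneck 10, flow now 10.
Augment In→a→Eg: bottleneck 6, flow now 16.
Augment In→d→Eg: bottleneck 8, flow now 24.
Augment In→a→c→d→Eg: bottleneck 3, flow now 27.
No augmenting path remains; maximum flow = 27.
Cut capacity 27 equals the max flow, so it is a minimum cut.

Yes — it is a minimum cut (capacity 27).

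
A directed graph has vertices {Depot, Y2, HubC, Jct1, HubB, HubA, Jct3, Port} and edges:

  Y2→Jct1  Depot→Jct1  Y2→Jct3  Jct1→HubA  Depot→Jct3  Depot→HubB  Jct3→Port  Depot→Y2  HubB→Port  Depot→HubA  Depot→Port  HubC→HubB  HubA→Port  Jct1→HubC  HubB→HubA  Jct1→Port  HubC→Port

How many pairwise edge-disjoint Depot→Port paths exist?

Assign every edge capacity 1; by Menger, the answer equals the max flow.
Path Depot→Port (+1); total 1.
Path Depot→Jct1→Port (+1); total 2.
Path Depot→HubB→Port (+1); total 3.
Path Depot→HubA→Port (+1); total 4.
Path Depot→Jct3→Port (+1); total 5.
Path Depot→Y2→Jct1→HubC→Port (+1); total 6.
No residual Depot→Port path; max flow = 6.
Certifying cut of size 6: {Depot→HubA, Depot→HubB, Depot→Jct1, Depot→Jct3, Depot→Port, Depot→Y2}.

6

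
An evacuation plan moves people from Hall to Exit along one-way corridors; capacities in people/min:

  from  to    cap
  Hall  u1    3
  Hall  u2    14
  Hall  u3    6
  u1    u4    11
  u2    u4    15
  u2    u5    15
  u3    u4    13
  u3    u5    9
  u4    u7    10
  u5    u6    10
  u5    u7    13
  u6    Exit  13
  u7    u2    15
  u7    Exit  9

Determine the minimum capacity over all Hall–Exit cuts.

19

Augment Hall→u1→u4→u7→Exit: bottleneck 3, flow now 3.
Augment Hall→u2→u4→u7→Exit: bottleneck 6, flow now 9.
Augment Hall→u2→u5→u6→Exit: bottleneck 8, flow now 17.
Augment Hall→u3→u5→u6→Exit: bottleneck 2, flow now 19.
No augmenting path remains; maximum flow = 19.
By max-flow min-cut, the minimum cut capacity equals the max flow.
In the residual graph, reachable from Hall: {Hall, u1, u2, u3, u4, u5, u7}.
Min-cut edges: u5→u6 (10), u7→Exit (9); capacity 10 + 9 = 19.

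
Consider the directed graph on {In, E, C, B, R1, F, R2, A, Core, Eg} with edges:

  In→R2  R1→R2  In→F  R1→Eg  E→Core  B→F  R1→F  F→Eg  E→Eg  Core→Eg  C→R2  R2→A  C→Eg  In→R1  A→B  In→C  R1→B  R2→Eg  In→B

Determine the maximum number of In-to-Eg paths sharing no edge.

Assign every edge capacity 1; by Menger, the answer equals the max flow.
Path In→C→Eg (+1); total 1.
Path In→R1→Eg (+1); total 2.
Path In→F→Eg (+1); total 3.
Path In→R2→Eg (+1); total 4.
No residual In→Eg path; max flow = 4.
Certifying cut of size 4: {F→Eg, In→C, In→R1, In→R2}.

4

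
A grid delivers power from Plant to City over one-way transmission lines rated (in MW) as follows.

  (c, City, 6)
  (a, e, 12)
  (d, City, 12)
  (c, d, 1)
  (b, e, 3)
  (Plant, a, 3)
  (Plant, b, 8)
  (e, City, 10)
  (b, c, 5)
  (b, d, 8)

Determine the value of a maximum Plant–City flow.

11

Augment Plant→a→e→City: bottleneck 3, flow now 3.
Augment Plant→b→c→City: bottleneck 5, flow now 8.
Augment Plant→b→d→City: bottleneck 3, flow now 11.
No augmenting path remains; maximum flow = 11.
In the residual graph, reachable from Plant: {Plant}.
Min-cut edges: Plant→a (3), Plant→b (8); capacity 3 + 8 = 11.
This cut is saturated, so no flow can exceed 11.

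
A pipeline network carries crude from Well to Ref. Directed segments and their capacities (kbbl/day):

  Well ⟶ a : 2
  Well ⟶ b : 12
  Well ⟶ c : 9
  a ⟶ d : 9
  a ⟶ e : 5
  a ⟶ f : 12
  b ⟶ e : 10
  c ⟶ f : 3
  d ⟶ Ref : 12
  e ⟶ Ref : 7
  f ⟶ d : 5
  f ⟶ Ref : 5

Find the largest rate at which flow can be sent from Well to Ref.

Augment Well→a→d→Ref: bottleneck 2, flow now 2.
Augment Well→b→e→Ref: bottleneck 7, flow now 9.
Augment Well→c→f→Ref: bottleneck 3, flow now 12.
No augmenting path remains; maximum flow = 12.
In the residual graph, reachable from Well: {Well, b, c, e}.
Min-cut edges: Well→a (2), c→f (3), e→Ref (7); capacity 2 + 3 + 7 = 12.
This cut is saturated, so no flow can exceed 12.

12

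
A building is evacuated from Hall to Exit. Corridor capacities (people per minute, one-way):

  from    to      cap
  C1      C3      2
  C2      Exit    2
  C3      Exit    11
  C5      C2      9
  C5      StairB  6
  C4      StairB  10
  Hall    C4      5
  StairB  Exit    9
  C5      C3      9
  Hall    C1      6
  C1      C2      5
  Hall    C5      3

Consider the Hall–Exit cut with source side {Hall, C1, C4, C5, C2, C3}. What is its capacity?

Edges leaving {Hall, C1, C4, C5, C2, C3}: C4→StairB (10), C5→StairB (6), C2→Exit (2), C3→Exit (11).
Cut capacity = 10 + 6 + 2 + 11 = 29.

29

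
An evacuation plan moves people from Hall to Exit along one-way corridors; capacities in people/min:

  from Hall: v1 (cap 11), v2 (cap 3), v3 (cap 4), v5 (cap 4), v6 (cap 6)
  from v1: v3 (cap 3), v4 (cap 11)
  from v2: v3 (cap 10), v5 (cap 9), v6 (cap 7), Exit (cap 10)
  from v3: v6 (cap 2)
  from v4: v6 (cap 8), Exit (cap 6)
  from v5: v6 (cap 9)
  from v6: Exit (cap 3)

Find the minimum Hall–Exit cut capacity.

Augment Hall→v2→Exit: bottleneck 3, flow now 3.
Augment Hall→v6→Exit: bottleneck 3, flow now 6.
Augment Hall→v1→v4→Exit: bottleneck 6, flow now 12.
No augmenting path remains; maximum flow = 12.
By max-flow min-cut, the minimum cut capacity equals the max flow.
In the residual graph, reachable from Hall: {Hall, v1, v3, v4, v5, v6}.
Min-cut edges: Hall→v2 (3), v4→Exit (6), v6→Exit (3); capacity 3 + 6 + 3 = 12.

12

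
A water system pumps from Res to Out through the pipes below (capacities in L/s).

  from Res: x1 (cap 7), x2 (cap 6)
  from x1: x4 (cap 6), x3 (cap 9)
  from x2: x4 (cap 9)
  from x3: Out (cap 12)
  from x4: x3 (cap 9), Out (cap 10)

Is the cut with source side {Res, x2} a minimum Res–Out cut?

Given cut capacity: 7 + 9 = 16.
Augment Res→x1→x3→Out: bottleneck 7, flow now 7.
Augment Res→x2→x4→Out: bottleneck 6, flow now 13.
No augmenting path remains; maximum flow = 13.
In the residual graph, reachable from Res: {Res}.
Min-cut edges: Res→x1 (7), Res→x2 (6); capacity 7 + 6 = 13.
Cut capacity 16 exceeds the max flow 13, so it is not minimum.

No — its capacity is 16, but the minimum cut has capacity 13.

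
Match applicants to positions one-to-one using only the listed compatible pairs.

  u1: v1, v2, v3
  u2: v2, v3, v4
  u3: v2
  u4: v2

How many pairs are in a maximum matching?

Unit-capacity flow: source→left, listed edges, right→sink; max matching = max flow.
Augmenting path u1→v1 (+1); matched 1.
Augmenting path u2→v2 (+1); matched 2.
Augmenting path u3→v2→u2→v3 (+1); matched 3.
No augmenting path remains; maximum matching = 3.
König certificate: {u1, u2, v2} is a vertex cover of size 3 (every listed pair touches it), so no matching can be larger.

3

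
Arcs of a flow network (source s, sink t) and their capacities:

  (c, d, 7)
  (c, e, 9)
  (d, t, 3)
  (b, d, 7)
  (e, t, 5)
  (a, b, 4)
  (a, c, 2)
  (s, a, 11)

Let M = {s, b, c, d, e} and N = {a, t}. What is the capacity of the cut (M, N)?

Edges leaving {s, b, c, d, e}: s→a (11), d→t (3), e→t (5).
Cut capacity = 11 + 3 + 5 = 19.

19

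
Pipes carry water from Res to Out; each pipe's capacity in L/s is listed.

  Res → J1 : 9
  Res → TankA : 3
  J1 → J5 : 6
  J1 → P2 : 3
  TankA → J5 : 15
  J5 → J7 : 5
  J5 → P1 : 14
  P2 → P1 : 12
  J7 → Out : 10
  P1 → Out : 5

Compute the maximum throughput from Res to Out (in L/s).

10

Augment Res→J1→J5→J7→Out: bottleneck 5, flow now 5.
Augment Res→J1→J5→P1→Out: bottleneck 1, flow now 6.
Augment Res→J1→P2→P1→Out: bottleneck 3, flow now 9.
Augment Res→TankA→J5→P1→Out: bottleneck 1, flow now 10.
No augmenting path remains; maximum flow = 10.
In the residual graph, reachable from Res: {Res, J1, TankA, J5, P2, P1}.
Min-cut edges: J5→J7 (5), P1→Out (5); capacity 5 + 5 = 10.
This cut is saturated, so no flow can exceed 10.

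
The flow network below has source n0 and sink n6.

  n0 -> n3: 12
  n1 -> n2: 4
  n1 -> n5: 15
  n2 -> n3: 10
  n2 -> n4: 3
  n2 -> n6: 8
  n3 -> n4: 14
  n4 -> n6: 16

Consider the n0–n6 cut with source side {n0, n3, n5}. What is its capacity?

Edges leaving {n0, n3, n5}: n3→n4 (14).
Cut capacity = 14 = 14.

14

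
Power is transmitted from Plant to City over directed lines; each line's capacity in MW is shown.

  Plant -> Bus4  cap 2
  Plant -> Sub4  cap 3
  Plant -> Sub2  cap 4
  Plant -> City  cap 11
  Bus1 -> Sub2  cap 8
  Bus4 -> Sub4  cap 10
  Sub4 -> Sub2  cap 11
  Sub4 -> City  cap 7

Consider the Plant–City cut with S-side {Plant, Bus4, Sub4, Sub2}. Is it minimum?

Given cut capacity: 11 + 7 = 18.
Augment Plant→City: bottleneck 11, flow now 11.
Augment Plant→Sub4→City: bottleneck 3, flow now 14.
Augment Plant→Bus4→Sub4→City: bottleneck 2, flow now 16.
No augmenting path remains; maximum flow = 16.
In the residual graph, reachable from Plant: {Plant, Sub2}.
Min-cut edges: Plant→Bus4 (2), Plant→Sub4 (3), Plant→City (11); capacity 2 + 3 + 11 = 16.
Cut capacity 18 exceeds the max flow 16, so it is not minimum.

No — its capacity is 18, but the minimum cut has capacity 16.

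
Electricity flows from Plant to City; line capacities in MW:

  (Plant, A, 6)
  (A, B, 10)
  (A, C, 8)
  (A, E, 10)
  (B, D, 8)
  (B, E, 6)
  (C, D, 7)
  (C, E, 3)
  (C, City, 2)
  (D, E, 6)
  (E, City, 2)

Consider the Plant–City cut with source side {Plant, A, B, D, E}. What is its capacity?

10

Edges leaving {Plant, A, B, D, E}: A→C (8), E→City (2).
Cut capacity = 8 + 2 = 10.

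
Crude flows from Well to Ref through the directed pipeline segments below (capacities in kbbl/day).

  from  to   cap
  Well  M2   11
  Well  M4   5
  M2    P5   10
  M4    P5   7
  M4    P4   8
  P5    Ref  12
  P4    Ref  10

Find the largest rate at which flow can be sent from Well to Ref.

15

Augment Well→M2→P5→Ref: bottleneck 10, flow now 10.
Augment Well→M4→P5→Ref: bottleneck 2, flow now 12.
Augment Well→M4→P4→Ref: bottleneck 3, flow now 15.
No augmenting path remains; maximum flow = 15.
In the residual graph, reachable from Well: {Well, M2}.
Min-cut edges: Well→M4 (5), M2→P5 (10); capacity 5 + 10 = 15.
This cut is saturated, so no flow can exceed 15.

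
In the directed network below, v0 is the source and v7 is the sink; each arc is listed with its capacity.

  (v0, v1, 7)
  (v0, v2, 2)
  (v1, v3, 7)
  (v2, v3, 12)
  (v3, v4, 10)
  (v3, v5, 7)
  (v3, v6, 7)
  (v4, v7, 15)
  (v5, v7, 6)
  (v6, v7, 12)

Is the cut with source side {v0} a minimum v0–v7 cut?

Yes — it is a minimum cut (capacity 9).

Given cut capacity: 7 + 2 = 9.
Augment v0→v1→v3→v4→v7: bottleneck 7, flow now 7.
Augment v0→v2→v3→v4→v7: bottleneck 2, flow now 9.
No augmenting path remains; maximum flow = 9.
Cut capacity 9 equals the max flow, so it is a minimum cut.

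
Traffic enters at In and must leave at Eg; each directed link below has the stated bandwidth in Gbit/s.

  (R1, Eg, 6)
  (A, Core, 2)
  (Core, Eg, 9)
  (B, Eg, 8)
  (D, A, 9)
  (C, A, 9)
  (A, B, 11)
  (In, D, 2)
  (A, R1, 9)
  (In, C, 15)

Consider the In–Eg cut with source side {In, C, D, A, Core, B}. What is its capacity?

Edges leaving {In, C, D, A, Core, B}: A→R1 (9), Core→Eg (9), B→Eg (8).
Cut capacity = 9 + 9 + 8 = 26.

26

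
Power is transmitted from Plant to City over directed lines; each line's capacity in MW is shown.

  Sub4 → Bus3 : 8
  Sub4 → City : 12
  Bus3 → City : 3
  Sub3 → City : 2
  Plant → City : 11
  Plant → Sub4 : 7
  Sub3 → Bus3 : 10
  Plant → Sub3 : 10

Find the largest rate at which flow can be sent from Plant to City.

Augment Plant→City: bottleneck 11, flow now 11.
Augment Plant→Sub4→City: bottleneck 7, flow now 18.
Augment Plant→Sub3→City: bottleneck 2, flow now 20.
Augment Plant→Sub3→Bus3→City: bottleneck 3, flow now 23.
No augmenting path remains; maximum flow = 23.
In the residual graph, reachable from Plant: {Plant, Sub3, Bus3}.
Min-cut edges: Plant→Sub4 (7), Plant→City (11), Sub3→City (2), Bus3→City (3); capacity 7 + 11 + 2 + 3 = 23.
This cut is saturated, so no flow can exceed 23.

23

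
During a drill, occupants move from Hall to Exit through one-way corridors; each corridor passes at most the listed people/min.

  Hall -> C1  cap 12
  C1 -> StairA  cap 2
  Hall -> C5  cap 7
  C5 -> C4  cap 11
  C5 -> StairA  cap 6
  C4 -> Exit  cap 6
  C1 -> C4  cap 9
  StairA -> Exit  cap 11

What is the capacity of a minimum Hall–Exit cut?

14

Augment Hall→C5→C4→Exit: bottleneck 6, flow now 6.
Augment Hall→C5→StairA→Exit: bottleneck 1, flow now 7.
Augment Hall→C1→StairA→Exit: bottleneck 2, flow now 9.
Augment Hall→C1→C4→C5→StairA→Exit: bottleneck 5, flow now 14. (uses reverse residual edge)
No augmenting path remains; maximum flow = 14.
By max-flow min-cut, the minimum cut capacity equals the max flow.
In the residual graph, reachable from Hall: {Hall, C5, C1, C4}.
Min-cut edges: C5→StairA (6), C1→StairA (2), C4→Exit (6); capacity 6 + 2 + 6 = 14.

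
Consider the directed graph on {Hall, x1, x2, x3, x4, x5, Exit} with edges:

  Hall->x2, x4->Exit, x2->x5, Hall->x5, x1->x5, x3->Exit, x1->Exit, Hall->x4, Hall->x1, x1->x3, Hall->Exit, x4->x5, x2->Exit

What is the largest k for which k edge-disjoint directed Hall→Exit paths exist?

Assign every edge capacity 1; by Menger, the answer equals the max flow.
Path Hall→Exit (+1); total 1.
Path Hall→x1→Exit (+1); total 2.
Path Hall→x2→Exit (+1); total 3.
Path Hall→x4→Exit (+1); total 4.
No residual Hall→Exit path; max flow = 4.
Certifying cut of size 4: {Hall→Exit, Hall→x1, Hall→x2, Hall→x4}.

4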